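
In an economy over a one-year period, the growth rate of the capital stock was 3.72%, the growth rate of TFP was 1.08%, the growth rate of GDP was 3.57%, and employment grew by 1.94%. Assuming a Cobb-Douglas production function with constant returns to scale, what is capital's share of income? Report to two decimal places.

α = 0.31

gY = gA + α·gK + (1−α)·gL, so gY − gA − gL = α(gK − gL).
3.57 − 1.08 − 1.94 = α × (3.72 − 1.94).
0.55 = 1.78 α, so α = 0.309.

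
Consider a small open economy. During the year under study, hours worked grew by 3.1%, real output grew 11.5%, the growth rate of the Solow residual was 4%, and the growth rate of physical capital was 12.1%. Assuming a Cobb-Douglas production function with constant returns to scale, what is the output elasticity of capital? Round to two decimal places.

The output elasticity of capital is 0.49.

gY = gA + α·gK + (1−α)·gL, so gY − gA − gL = α(gK − gL).
11.5 − 4 − 3.1 = α × (12.1 − 3.1).
4.4 = 9 α, so α = 0.4889.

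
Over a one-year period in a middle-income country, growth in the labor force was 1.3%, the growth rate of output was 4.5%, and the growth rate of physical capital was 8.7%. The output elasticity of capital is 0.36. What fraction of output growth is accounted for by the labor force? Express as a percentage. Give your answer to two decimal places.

The labor force accounted for 18.49% of growth.

Labor's share = 1 − 0.36 = 0.64.
The labor force contributed 0.64 × 1.3 = 0.832 pp.
Share of growth = 0.832 / 4.5 × 100 = 18.4889%.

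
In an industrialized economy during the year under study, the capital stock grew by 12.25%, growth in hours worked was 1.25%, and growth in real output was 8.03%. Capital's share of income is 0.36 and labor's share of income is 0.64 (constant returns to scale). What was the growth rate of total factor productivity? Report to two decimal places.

Labor's share = 1 − 0.36 = 0.64.
The capital stock: 0.36 × 12.25 = 4.41 pp.
Hours worked: 0.64 × 1.25 = 0.8 pp.
TFP growth = 8.03 − 5.21 = 2.82%.

Total factor productivity grew 2.82%.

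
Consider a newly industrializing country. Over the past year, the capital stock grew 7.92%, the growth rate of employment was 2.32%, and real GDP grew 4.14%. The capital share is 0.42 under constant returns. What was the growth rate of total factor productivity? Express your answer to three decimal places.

Labor's share = 1 − 0.42 = 0.58.
The capital stock: 0.42 × 7.92 = 3.3264 pp.
Employment: 0.58 × 2.32 = 1.3456 pp.
TFP growth = 4.14 − 4.672 = -0.532%.

-0.532%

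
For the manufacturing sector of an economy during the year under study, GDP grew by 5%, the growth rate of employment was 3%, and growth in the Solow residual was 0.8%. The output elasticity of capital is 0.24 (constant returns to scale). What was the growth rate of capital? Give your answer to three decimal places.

Labor's share = 1 − 0.24 = 0.76.
gY = gA + 0.76×3 + 0.24×g.
0.24×g = 5 − 0.8 − 2.28 = 1.92.
g = 1.92 / 0.24 = 8%.

8.000%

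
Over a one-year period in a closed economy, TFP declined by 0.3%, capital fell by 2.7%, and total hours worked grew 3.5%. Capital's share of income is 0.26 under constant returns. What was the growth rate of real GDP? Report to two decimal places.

Labor's share = 1 − 0.26 = 0.74.
Capital: 0.26 × (-2.7) = -0.702 pp.
Total hours worked: 0.74 × 3.5 = 2.59 pp.
Output growth = -0.3 + 1.888 = 1.588%.

1.59%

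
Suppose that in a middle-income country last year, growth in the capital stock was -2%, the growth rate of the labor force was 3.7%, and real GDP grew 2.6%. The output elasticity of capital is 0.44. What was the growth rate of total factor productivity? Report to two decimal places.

Labor's share = 1 − 0.44 = 0.56.
The capital stock: 0.44 × (-2) = -0.88 pp.
The labor force: 0.56 × 3.7 = 2.072 pp.
TFP growth = 2.6 − 1.192 = 1.408%.

Total factor productivity growth was 1.41%.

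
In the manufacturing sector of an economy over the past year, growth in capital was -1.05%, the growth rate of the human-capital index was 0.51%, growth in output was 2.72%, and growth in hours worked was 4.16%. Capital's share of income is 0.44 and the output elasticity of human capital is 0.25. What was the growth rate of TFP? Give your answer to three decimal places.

Labor's share = 1 − 0.44 − 0.25 = 0.31.
Capital: 0.44 × (-1.05) = -0.462 pp.
The human-capital index: 0.25 × 0.51 = 0.1275 pp.
Hours worked: 0.31 × 4.16 = 1.2896 pp.
TFP growth = 2.72 − 0.9551 = 1.7649%.

TFP grew 1.765%.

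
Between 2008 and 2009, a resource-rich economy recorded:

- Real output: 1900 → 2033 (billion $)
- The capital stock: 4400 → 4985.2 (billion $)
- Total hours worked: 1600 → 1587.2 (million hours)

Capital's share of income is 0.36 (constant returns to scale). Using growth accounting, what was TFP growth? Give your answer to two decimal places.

TFP growth was 2.72%.

Real output growth = (2033 − 1900) / 1900 = 7%.
The capital stock growth = (4985.2 − 4400) / 4400 = 13.3%.
Total hours worked growth = (1587.2 − 1600) / 1600 = -0.8%.
Labor's share = 1 − 0.36 = 0.64.
The capital stock: 0.36 × 13.3 = 4.788 pp.
Total hours worked: 0.64 × (-0.8) = -0.512 pp.
TFP growth = 7 − 4.276 = 2.724%.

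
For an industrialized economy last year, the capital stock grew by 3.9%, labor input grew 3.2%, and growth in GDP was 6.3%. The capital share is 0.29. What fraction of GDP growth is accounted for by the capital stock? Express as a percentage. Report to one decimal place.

The capital stock contributed 0.29 × 3.9 = 1.131 pp.
Share of growth = 1.131 / 6.3 × 100 = 17.952%.

The capital stock accounted for 18.0% of growth.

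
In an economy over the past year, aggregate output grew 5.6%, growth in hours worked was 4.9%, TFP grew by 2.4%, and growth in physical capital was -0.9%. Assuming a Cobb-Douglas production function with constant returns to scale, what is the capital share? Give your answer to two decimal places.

α = 0.29

gY = gA + α·gK + (1−α)·gL, so gY − gA − gL = α(gK − gL).
5.6 − 2.4 − 4.9 = α × (-0.9 − 4.9).
-1.7 = -5.8 α, so α = 0.2931.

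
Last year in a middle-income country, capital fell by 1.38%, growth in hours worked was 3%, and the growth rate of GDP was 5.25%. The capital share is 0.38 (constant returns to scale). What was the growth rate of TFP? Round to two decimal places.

TFP growth was 3.91%.

Labor's share = 1 − 0.38 = 0.62.
Capital: 0.38 × (-1.38) = -0.5244 pp.
Hours worked: 0.62 × 3 = 1.86 pp.
TFP growth = 5.25 − 1.3356 = 3.9144%.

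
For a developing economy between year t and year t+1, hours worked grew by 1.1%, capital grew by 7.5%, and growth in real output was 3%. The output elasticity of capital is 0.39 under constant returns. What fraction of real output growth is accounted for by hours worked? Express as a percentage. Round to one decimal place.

Hours worked accounted for 22.4% of growth.

Labor's share = 1 − 0.39 = 0.61.
Hours worked contributed 0.61 × 1.1 = 0.671 pp.
Share of growth = 0.671 / 3 × 100 = 22.367%.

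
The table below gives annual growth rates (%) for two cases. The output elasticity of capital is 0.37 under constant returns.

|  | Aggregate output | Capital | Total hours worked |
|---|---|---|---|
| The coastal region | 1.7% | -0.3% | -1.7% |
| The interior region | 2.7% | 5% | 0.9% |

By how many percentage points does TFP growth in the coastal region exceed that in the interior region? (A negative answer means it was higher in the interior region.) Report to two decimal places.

2.60 percentage points

Labor's share = 1 − 0.37 = 0.63.
The coastal region: TFP = 1.7 + 0.111 + 1.071 = 2.882%.
The interior region: TFP = 2.7 − 1.85 − 0.567 = 0.283%.
Difference = 2.882 − (0.283) = 2.599 pp.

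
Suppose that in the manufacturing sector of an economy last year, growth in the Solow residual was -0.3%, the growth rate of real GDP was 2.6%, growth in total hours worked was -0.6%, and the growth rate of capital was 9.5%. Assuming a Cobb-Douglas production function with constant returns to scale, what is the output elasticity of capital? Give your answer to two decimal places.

gY = gA + α·gK + (1−α)·gL, so gY − gA − gL = α(gK − gL).
2.6 + 0.3 + 0.6 = α × (9.5 − (-0.6)).
3.5 = 10.1 α, so α = 0.3465.

The output elasticity of capital is 0.35.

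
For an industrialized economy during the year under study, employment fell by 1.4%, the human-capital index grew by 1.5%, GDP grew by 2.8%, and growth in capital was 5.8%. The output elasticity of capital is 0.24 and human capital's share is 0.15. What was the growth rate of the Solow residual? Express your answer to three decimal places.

Labor's share = 1 − 0.24 − 0.15 = 0.61.
Capital: 0.24 × 5.8 = 1.392 pp.
The human-capital index: 0.15 × 1.5 = 0.225 pp.
Employment: 0.61 × (-1.4) = -0.854 pp.
TFP growth = 2.8 − 0.763 = 2.037%.

The Solow residual grew 2.037%.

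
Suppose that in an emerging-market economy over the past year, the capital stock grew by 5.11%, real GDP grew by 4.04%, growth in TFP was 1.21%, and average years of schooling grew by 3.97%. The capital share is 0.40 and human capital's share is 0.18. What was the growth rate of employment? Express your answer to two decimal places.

Employment growth was 0.17%.

Labor's share = 1 − 0.4 − 0.18 = 0.42.
gY = gA + 0.4×5.11 + 0.18×3.97 + 0.42×g.
0.42×g = 4.04 − 1.21 − 2.7586 = 0.0714.
g = 0.0714 / 0.42 = 0.17%.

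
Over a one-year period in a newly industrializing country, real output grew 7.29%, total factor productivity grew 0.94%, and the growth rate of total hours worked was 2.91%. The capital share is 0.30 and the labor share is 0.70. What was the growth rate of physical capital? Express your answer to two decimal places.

14.38%

Labor's share = 1 − 0.3 = 0.7.
gY = gA + 0.7×2.91 + 0.3×g.
0.3×g = 7.29 − 0.94 − 2.037 = 4.313.
g = 4.313 / 0.3 = 14.3767%.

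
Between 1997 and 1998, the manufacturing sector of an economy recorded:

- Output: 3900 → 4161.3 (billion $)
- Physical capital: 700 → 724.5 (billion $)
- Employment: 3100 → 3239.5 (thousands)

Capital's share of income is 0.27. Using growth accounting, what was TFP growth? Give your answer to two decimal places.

Output growth = (4161.3 − 3900) / 3900 = 6.7%.
Physical capital growth = (724.5 − 700) / 700 = 3.5%.
Employment growth = (3239.5 − 3100) / 3100 = 4.5%.
Labor's share = 1 − 0.27 = 0.73.
Physical capital: 0.27 × 3.5 = 0.945 pp.
Employment: 0.73 × 4.5 = 3.285 pp.
TFP growth = 6.7 − 4.23 = 2.47%.

TFP growth was 2.47%.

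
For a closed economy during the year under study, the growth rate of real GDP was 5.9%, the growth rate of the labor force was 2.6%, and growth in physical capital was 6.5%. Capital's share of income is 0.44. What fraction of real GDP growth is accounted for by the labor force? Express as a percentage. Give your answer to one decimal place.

Labor's share = 1 − 0.44 = 0.56.
The labor force contributed 0.56 × 2.6 = 1.456 pp.
Share of growth = 1.456 / 5.9 × 100 = 24.678%.

The labor force accounted for 24.7% of growth.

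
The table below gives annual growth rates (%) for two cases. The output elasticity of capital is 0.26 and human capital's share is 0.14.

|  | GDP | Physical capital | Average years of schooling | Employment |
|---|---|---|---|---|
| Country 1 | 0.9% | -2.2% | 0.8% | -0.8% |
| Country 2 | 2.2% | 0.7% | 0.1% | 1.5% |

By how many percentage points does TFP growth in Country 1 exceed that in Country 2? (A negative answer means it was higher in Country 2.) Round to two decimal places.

0.74 percentage points

Labor's share = 1 − 0.26 − 0.14 = 0.6.
Country 1: TFP = 0.9 + 0.572 − 0.112 + 0.48 = 1.84%.
Country 2: TFP = 2.2 − 0.182 − 0.014 − 0.9 = 1.104%.
Difference = 1.84 − (1.104) = 0.736 pp.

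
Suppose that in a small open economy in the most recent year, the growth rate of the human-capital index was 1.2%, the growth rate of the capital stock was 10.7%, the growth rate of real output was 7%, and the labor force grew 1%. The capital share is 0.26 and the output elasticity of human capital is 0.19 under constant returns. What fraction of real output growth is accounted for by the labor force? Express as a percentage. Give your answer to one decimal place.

Labor's share = 1 − 0.26 − 0.19 = 0.55.
The labor force contributed 0.55 × 1 = 0.55 pp.
Share of growth = 0.55 / 7 × 100 = 7.857%.

The labor force accounted for 7.9% of growth.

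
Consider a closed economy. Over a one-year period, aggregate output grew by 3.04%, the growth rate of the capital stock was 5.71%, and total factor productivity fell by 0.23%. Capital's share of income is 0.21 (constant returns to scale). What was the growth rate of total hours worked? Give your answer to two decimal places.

Total hours worked grew 2.62%.

Labor's share = 1 − 0.21 = 0.79.
gY = gA + 0.21×5.71 + 0.79×g.
0.79×g = 3.04 + 0.23 − 1.1991 = 2.0709.
g = 2.0709 / 0.79 = 2.6214%.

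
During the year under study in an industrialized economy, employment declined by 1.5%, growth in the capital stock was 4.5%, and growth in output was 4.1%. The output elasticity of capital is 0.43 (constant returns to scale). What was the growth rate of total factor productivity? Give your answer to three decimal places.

3.020%

Labor's share = 1 − 0.43 = 0.57.
The capital stock: 0.43 × 4.5 = 1.935 pp.
Employment: 0.57 × (-1.5) = -0.855 pp.
TFP growth = 4.1 − 1.08 = 3.02%.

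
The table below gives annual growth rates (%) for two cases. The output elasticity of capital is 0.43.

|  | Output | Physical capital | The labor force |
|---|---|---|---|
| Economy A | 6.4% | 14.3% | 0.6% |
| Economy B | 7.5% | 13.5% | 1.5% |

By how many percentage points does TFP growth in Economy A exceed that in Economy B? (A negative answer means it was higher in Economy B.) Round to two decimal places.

-0.93 percentage points

Labor's share = 1 − 0.43 = 0.57.
Economy A: TFP = 6.4 − 6.149 − 0.342 = -0.091%.
Economy B: TFP = 7.5 − 5.805 − 0.855 = 0.84%.
Difference = -0.091 − (0.84) = -0.931 pp.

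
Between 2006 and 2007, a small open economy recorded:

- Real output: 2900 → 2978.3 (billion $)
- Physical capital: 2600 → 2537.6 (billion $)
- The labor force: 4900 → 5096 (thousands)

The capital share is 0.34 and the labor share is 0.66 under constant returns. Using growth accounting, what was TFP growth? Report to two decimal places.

Real output growth = (2978.3 − 2900) / 2900 = 2.7%.
Physical capital growth = (2537.6 − 2600) / 2600 = -2.4%.
The labor force growth = (5096 − 4900) / 4900 = 4%.
Labor's share = 1 − 0.34 = 0.66.
Physical capital: 0.34 × (-2.4) = -0.816 pp.
The labor force: 0.66 × 4 = 2.64 pp.
TFP growth = 2.7 − 1.824 = 0.876%.

TFP grew 0.88%.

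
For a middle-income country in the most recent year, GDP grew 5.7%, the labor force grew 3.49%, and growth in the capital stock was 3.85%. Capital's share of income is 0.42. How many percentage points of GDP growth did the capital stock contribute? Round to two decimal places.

1.62

Contribution = share × growth = 0.42 × 3.85 = 1.617 pp.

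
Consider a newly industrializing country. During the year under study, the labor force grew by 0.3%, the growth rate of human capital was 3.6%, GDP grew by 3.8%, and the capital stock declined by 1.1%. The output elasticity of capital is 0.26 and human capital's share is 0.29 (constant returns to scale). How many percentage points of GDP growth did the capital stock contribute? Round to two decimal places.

-0.29 pp

Contribution = share × growth = 0.26 × (-1.1) = -0.286 pp.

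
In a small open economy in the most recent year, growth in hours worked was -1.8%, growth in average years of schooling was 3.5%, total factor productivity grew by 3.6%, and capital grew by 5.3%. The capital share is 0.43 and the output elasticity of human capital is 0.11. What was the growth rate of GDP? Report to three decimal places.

GDP grew 5.436%.

Labor's share = 1 − 0.43 − 0.11 = 0.46.
Capital: 0.43 × 5.3 = 2.279 pp.
Average years of schooling: 0.11 × 3.5 = 0.385 pp.
Hours worked: 0.46 × (-1.8) = -0.828 pp.
Output growth = 3.6 + 1.836 = 5.436%.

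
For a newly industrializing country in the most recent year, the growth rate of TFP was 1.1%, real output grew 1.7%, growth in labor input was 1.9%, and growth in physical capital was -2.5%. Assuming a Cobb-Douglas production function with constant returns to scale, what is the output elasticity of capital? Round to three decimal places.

α = 0.295

gY = gA + α·gK + (1−α)·gL, so gY − gA − gL = α(gK − gL).
1.7 − 1.1 − 1.9 = α × (-2.5 − 1.9).
-1.3 = -4.4 α, so α = 0.29545.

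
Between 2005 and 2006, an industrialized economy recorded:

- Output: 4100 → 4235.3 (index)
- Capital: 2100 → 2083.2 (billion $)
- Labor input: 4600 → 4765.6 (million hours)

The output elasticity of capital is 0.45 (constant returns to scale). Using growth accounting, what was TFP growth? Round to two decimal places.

Output growth = (4235.3 − 4100) / 4100 = 3.3%.
Capital growth = (2083.2 − 2100) / 2100 = -0.8%.
Labor input growth = (4765.6 − 4600) / 4600 = 3.6%.
Labor's share = 1 − 0.45 = 0.55.
Capital: 0.45 × (-0.8) = -0.36 pp.
Labor input: 0.55 × 3.6 = 1.98 pp.
TFP growth = 3.3 − 1.62 = 1.68%.

1.68%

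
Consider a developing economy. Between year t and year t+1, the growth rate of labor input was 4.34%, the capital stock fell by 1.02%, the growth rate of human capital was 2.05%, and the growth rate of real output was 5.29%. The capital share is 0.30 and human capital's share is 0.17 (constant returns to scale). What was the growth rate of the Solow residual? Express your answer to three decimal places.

Labor's share = 1 − 0.3 − 0.17 = 0.53.
The capital stock: 0.3 × (-1.02) = -0.306 pp.
Human capital: 0.17 × 2.05 = 0.3485 pp.
Labor input: 0.53 × 4.34 = 2.3002 pp.
TFP growth = 5.29 − 2.3427 = 2.9473%.

The Solow residual grew 2.947%.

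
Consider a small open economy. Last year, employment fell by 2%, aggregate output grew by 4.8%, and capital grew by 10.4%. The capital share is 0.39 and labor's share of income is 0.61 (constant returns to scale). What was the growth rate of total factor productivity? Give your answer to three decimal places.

Total factor productivity growth was 1.964%.

Labor's share = 1 − 0.39 = 0.61.
Capital: 0.39 × 10.4 = 4.056 pp.
Employment: 0.61 × (-2) = -1.22 pp.
TFP growth = 4.8 − 2.836 = 1.964%.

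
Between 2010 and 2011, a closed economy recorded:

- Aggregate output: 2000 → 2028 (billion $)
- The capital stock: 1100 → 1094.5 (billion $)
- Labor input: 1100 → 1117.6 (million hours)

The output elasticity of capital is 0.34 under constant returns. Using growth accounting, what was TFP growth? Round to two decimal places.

TFP growth was 0.51%.

Aggregate output growth = (2028 − 2000) / 2000 = 1.4%.
The capital stock growth = (1094.5 − 1100) / 1100 = -0.5%.
Labor input growth = (1117.6 − 1100) / 1100 = 1.6%.
Labor's share = 1 − 0.34 = 0.66.
The capital stock: 0.34 × (-0.5) = -0.17 pp.
Labor input: 0.66 × 1.6 = 1.056 pp.
TFP growth = 1.4 − 0.886 = 0.514%.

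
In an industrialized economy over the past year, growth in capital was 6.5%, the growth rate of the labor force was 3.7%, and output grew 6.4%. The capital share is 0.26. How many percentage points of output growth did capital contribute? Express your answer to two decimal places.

Contribution = share × growth = 0.26 × 6.5 = 1.69 pp.

1.69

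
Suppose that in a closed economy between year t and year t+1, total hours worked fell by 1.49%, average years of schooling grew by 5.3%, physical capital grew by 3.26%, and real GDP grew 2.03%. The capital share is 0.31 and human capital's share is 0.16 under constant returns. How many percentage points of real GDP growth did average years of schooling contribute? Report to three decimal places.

0.848

Contribution = share × growth = 0.16 × 5.3 = 0.848 pp.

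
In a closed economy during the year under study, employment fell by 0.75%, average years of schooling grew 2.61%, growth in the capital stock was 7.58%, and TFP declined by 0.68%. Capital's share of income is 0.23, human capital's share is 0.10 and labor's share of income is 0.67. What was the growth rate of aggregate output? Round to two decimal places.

Labor's share = 1 − 0.23 − 0.1 = 0.67.
The capital stock: 0.23 × 7.58 = 1.7434 pp.
Average years of schooling: 0.1 × 2.61 = 0.261 pp.
Employment: 0.67 × (-0.75) = -0.5025 pp.
Output growth = -0.68 + 1.5019 = 0.8219%.

Aggregate output growth was 0.82%.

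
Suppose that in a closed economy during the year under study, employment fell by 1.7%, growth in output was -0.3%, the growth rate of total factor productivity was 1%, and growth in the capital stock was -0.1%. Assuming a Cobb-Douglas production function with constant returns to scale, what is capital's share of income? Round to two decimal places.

Capital's share of income is 0.25.

gY = gA + α·gK + (1−α)·gL, so gY − gA − gL = α(gK − gL).
-0.3 − 1 + 1.7 = α × (-0.1 − (-1.7)).
0.4 = 1.6 α, so α = 0.25.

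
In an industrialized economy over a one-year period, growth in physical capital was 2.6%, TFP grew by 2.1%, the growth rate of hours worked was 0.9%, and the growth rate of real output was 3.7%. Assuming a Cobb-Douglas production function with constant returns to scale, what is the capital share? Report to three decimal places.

gY = gA + α·gK + (1−α)·gL, so gY − gA − gL = α(gK − gL).
3.7 − 2.1 − 0.9 = α × (2.6 − 0.9).
0.7 = 1.7 α, so α = 0.41176.

The capital share is 0.412.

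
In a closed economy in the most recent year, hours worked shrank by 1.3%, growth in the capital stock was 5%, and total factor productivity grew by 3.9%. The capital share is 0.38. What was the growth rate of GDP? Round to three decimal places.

4.994%

Labor's share = 1 − 0.38 = 0.62.
The capital stock: 0.38 × 5 = 1.9 pp.
Hours worked: 0.62 × (-1.3) = -0.806 pp.
Output growth = 3.9 + 1.094 = 4.994%.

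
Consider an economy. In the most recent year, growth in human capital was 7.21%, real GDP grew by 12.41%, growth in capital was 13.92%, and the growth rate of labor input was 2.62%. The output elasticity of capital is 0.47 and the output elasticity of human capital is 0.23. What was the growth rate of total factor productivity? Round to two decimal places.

Total factor productivity grew 3.42%.

Labor's share = 1 − 0.47 − 0.23 = 0.3.
Capital: 0.47 × 13.92 = 6.5424 pp.
Human capital: 0.23 × 7.21 = 1.6583 pp.
Labor input: 0.3 × 2.62 = 0.786 pp.
TFP growth = 12.41 − 8.9867 = 3.4233%.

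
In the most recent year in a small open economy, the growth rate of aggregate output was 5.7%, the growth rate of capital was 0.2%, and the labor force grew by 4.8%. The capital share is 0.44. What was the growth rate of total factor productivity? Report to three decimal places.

Total factor productivity growth was 2.924%.

Labor's share = 1 − 0.44 = 0.56.
Capital: 0.44 × 0.2 = 0.088 pp.
The labor force: 0.56 × 4.8 = 2.688 pp.
TFP growth = 5.7 − 2.776 = 2.924%.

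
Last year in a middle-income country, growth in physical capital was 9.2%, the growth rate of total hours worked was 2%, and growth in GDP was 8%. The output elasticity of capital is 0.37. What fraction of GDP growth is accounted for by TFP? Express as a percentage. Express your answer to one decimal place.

Labor's share = 1 − 0.37 = 0.63.
Physical capital: 0.37 × 9.2 = 3.404 pp.
Total hours worked: 0.63 × 2 = 1.26 pp.
TFP growth = 8 − 4.664 = 3.336%.
TFP share of growth = 3.336 / 8 × 100 = 41.7%.

TFP accounted for 41.7% of growth.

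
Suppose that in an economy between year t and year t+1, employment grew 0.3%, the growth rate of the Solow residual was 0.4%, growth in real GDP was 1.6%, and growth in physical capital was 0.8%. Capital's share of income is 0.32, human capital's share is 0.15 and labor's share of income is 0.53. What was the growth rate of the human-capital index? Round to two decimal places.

5.23%

Labor's share = 1 − 0.32 − 0.15 = 0.53.
gY = gA + 0.32×0.8 + 0.53×0.3 + 0.15×g.
0.15×g = 1.6 − 0.4 − 0.415 = 0.785.
g = 0.785 / 0.15 = 5.2333%.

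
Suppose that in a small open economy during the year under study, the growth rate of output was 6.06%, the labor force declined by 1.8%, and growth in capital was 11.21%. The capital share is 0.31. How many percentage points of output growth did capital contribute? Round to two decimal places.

3.48 pp

Contribution = share × growth = 0.31 × 11.21 = 3.4751 pp.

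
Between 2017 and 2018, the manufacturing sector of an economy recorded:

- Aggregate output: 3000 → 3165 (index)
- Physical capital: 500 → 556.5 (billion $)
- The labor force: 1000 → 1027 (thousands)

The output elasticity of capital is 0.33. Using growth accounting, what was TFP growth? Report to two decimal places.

-0.04%

Aggregate output growth = (3165 − 3000) / 3000 = 5.5%.
Physical capital growth = (556.5 − 500) / 500 = 11.3%.
The labor force growth = (1027 − 1000) / 1000 = 2.7%.
Labor's share = 1 − 0.33 = 0.67.
Physical capital: 0.33 × 11.3 = 3.729 pp.
The labor force: 0.67 × 2.7 = 1.809 pp.
TFP growth = 5.5 − 5.538 = -0.038%.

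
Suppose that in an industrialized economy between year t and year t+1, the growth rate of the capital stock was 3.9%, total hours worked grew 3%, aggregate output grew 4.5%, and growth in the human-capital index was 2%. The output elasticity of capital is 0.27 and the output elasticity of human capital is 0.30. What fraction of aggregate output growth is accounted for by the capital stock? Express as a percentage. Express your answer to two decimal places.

The capital stock contributed 0.27 × 3.9 = 1.053 pp.
Share of growth = 1.053 / 4.5 × 100 = 23.4%.

23.40%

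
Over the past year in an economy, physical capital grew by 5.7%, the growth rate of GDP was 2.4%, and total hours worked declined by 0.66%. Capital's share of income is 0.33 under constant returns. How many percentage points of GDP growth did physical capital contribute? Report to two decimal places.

Contribution = share × growth = 0.33 × 5.7 = 1.881 pp.

1.88 percentage points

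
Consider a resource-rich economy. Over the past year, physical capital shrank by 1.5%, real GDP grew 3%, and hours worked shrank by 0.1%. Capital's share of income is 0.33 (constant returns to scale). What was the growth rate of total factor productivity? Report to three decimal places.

Labor's share = 1 − 0.33 = 0.67.
Physical capital: 0.33 × (-1.5) = -0.495 pp.
Hours worked: 0.67 × (-0.1) = -0.067 pp.
TFP growth = 3 + 0.562 = 3.562%.

Total factor productivity grew 3.562%.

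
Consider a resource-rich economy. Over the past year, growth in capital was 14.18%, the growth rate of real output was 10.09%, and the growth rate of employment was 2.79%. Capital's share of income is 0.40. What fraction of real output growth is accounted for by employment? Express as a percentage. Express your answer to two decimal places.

Labor's share = 1 − 0.4 = 0.6.
Employment contributed 0.6 × 2.79 = 1.674 pp.
Share of growth = 1.674 / 10.09 × 100 = 16.5907%.

Employment accounted for 16.59% of growth.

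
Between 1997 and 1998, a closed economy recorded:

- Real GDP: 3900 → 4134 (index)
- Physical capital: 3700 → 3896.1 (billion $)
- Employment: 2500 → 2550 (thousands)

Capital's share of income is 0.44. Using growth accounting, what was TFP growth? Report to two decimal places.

2.55%

Real GDP growth = (4134 − 3900) / 3900 = 6%.
Physical capital growth = (3896.1 − 3700) / 3700 = 5.3%.
Employment growth = (2550 − 2500) / 2500 = 2%.
Labor's share = 1 − 0.44 = 0.56.
Physical capital: 0.44 × 5.3 = 2.332 pp.
Employment: 0.56 × 2 = 1.12 pp.
TFP growth = 6 − 3.452 = 2.548%.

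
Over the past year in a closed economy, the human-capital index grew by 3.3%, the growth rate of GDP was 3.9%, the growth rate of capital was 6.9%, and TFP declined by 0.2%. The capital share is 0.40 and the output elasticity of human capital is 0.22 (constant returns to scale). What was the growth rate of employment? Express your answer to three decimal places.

1.616%

Labor's share = 1 − 0.4 − 0.22 = 0.38.
gY = gA + 0.4×6.9 + 0.22×3.3 + 0.38×g.
0.38×g = 3.9 + 0.2 − 3.486 = 0.614.
g = 0.614 / 0.38 = 1.61579%.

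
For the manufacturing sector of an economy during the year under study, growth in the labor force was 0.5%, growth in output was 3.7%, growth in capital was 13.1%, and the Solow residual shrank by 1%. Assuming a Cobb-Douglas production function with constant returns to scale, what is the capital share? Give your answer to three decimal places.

gY = gA + α·gK + (1−α)·gL, so gY − gA − gL = α(gK − gL).
3.7 + 1 − 0.5 = α × (13.1 − 0.5).
4.2 = 12.6 α, so α = 0.33333.

The capital share is 0.333.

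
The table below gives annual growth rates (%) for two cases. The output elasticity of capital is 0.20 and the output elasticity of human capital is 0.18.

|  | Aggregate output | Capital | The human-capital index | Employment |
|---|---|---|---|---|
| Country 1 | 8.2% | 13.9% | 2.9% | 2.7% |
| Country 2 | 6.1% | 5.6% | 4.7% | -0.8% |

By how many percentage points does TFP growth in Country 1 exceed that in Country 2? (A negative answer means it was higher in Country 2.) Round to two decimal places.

Labor's share = 1 − 0.2 − 0.18 = 0.62.
Country 1: TFP = 8.2 − 2.78 − 0.522 − 1.674 = 3.224%.
Country 2: TFP = 6.1 − 1.12 − 0.846 + 0.496 = 4.63%.
Difference = 3.224 − (4.63) = -1.406 pp.

-1.41 percentage points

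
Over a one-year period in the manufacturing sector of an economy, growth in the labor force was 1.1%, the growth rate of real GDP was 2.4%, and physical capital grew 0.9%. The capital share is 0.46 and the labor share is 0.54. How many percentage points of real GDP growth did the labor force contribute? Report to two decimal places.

0.59

Labor's share = 1 − 0.46 = 0.54.
Contribution = share × growth = 0.54 × 1.1 = 0.594 pp.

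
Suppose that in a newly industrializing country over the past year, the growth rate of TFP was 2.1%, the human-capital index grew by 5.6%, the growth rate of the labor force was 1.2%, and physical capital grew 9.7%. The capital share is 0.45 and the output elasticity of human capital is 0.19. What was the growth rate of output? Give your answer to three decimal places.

7.961%

Labor's share = 1 − 0.45 − 0.19 = 0.36.
Physical capital: 0.45 × 9.7 = 4.365 pp.
The human-capital index: 0.19 × 5.6 = 1.064 pp.
The labor force: 0.36 × 1.2 = 0.432 pp.
Output growth = 2.1 + 5.861 = 7.961%.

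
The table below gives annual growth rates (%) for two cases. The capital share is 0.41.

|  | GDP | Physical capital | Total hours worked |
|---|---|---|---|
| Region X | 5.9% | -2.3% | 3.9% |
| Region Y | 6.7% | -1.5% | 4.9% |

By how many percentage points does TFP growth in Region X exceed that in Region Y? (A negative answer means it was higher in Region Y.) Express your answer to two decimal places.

0.12 percentage points

Labor's share = 1 − 0.41 = 0.59.
Region X: TFP = 5.9 + 0.943 − 2.301 = 4.542%.
Region Y: TFP = 6.7 + 0.615 − 2.891 = 4.424%.
Difference = 4.542 − (4.424) = 0.118 pp.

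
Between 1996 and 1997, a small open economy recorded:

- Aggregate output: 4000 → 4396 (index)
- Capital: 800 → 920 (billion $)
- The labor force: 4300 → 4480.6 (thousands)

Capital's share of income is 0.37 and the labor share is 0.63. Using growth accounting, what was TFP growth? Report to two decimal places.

Aggregate output growth = (4396 − 4000) / 4000 = 9.9%.
Capital growth = (920 − 800) / 800 = 15%.
The labor force growth = (4480.6 − 4300) / 4300 = 4.2%.
Labor's share = 1 − 0.37 = 0.63.
Capital: 0.37 × 15 = 5.55 pp.
The labor force: 0.63 × 4.2 = 2.646 pp.
TFP growth = 9.9 − 8.196 = 1.704%.

TFP growth was 1.70%.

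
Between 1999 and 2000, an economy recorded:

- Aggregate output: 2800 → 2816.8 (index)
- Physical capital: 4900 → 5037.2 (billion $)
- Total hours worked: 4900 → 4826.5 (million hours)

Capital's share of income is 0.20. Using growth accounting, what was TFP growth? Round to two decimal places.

Aggregate output growth = (2816.8 − 2800) / 2800 = 0.6%.
Physical capital growth = (5037.2 − 4900) / 4900 = 2.8%.
Total hours worked growth = (4826.5 − 4900) / 4900 = -1.5%.
Labor's share = 1 − 0.2 = 0.8.
Physical capital: 0.2 × 2.8 = 0.56 pp.
Total hours worked: 0.8 × (-1.5) = -1.2 pp.
TFP growth = 0.6 + 0.64 = 1.24%.

TFP grew 1.24%.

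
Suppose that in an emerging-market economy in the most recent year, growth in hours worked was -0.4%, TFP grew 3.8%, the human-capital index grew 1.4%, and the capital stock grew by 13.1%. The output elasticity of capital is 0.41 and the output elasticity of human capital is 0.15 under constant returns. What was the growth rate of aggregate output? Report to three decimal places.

Aggregate output grew 9.205%.

Labor's share = 1 − 0.41 − 0.15 = 0.44.
The capital stock: 0.41 × 13.1 = 5.371 pp.
The human-capital index: 0.15 × 1.4 = 0.21 pp.
Hours worked: 0.44 × (-0.4) = -0.176 pp.
Output growth = 3.8 + 5.405 = 9.205%.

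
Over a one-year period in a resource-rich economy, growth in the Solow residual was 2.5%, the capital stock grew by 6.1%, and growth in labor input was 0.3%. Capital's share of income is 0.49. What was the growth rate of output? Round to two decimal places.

Output grew 5.64%.

Labor's share = 1 − 0.49 = 0.51.
The capital stock: 0.49 × 6.1 = 2.989 pp.
Labor input: 0.51 × 0.3 = 0.153 pp.
Output growth = 2.5 + 3.142 = 5.642%.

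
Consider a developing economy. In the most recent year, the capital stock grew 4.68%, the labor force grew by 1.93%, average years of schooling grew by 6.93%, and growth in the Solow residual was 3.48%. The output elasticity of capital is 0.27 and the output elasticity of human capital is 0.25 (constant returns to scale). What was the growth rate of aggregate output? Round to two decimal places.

7.40%

Labor's share = 1 − 0.27 − 0.25 = 0.48.
The capital stock: 0.27 × 4.68 = 1.2636 pp.
Average years of schooling: 0.25 × 6.93 = 1.7325 pp.
The labor force: 0.48 × 1.93 = 0.9264 pp.
Output growth = 3.48 + 3.9225 = 7.4025%.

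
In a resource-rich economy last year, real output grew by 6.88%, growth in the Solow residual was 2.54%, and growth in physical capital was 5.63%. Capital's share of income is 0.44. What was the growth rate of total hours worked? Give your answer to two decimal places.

Labor's share = 1 − 0.44 = 0.56.
gY = gA + 0.44×5.63 + 0.56×g.
0.56×g = 6.88 − 2.54 − 2.4772 = 1.8628.
g = 1.8628 / 0.56 = 3.3264%.

3.33%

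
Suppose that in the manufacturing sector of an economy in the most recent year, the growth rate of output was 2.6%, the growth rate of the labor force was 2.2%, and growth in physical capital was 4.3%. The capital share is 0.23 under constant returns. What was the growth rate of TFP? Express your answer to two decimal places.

-0.08%

Labor's share = 1 − 0.23 = 0.77.
Physical capital: 0.23 × 4.3 = 0.989 pp.
The labor force: 0.77 × 2.2 = 1.694 pp.
TFP growth = 2.6 − 2.683 = -0.083%.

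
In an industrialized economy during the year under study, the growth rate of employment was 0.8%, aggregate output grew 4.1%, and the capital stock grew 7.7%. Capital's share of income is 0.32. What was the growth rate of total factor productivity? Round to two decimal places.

Total factor productivity growth was 1.09%.

Labor's share = 1 − 0.32 = 0.68.
The capital stock: 0.32 × 7.7 = 2.464 pp.
Employment: 0.68 × 0.8 = 0.544 pp.
TFP growth = 4.1 − 3.008 = 1.092%.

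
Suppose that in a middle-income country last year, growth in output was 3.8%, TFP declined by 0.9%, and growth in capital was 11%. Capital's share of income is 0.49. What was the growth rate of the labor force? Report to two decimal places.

Labor's share = 1 − 0.49 = 0.51.
gY = gA + 0.49×11 + 0.51×g.
0.51×g = 3.8 + 0.9 − 5.39 = -0.69.
g = -0.69 / 0.51 = -1.3529%.

-1.35%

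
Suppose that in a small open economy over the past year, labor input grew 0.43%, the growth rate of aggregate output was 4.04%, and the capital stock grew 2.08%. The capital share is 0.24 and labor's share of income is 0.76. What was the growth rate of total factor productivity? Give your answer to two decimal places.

3.21%

Labor's share = 1 − 0.24 = 0.76.
The capital stock: 0.24 × 2.08 = 0.4992 pp.
Labor input: 0.76 × 0.43 = 0.3268 pp.
TFP growth = 4.04 − 0.826 = 3.214%.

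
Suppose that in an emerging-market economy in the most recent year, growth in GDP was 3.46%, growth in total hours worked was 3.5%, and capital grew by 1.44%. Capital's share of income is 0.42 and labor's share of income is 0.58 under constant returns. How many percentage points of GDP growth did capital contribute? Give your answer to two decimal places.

0.60 percentage points

Contribution = share × growth = 0.42 × 1.44 = 0.6048 pp.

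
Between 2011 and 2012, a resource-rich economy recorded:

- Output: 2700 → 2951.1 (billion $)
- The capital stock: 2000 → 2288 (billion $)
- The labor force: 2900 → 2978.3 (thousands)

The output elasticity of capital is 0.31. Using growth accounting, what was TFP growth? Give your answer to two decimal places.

TFP grew 2.97%.

Output growth = (2951.1 − 2700) / 2700 = 9.3%.
The capital stock growth = (2288 − 2000) / 2000 = 14.4%.
The labor force growth = (2978.3 − 2900) / 2900 = 2.7%.
Labor's share = 1 − 0.31 = 0.69.
The capital stock: 0.31 × 14.4 = 4.464 pp.
The labor force: 0.69 × 2.7 = 1.863 pp.
TFP growth = 9.3 − 6.327 = 2.973%.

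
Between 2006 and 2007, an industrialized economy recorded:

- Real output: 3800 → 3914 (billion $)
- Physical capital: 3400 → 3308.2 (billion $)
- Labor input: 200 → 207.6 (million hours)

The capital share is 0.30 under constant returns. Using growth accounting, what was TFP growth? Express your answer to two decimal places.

1.15%

Real output growth = (3914 − 3800) / 3800 = 3%.
Physical capital growth = (3308.2 − 3400) / 3400 = -2.7%.
Labor input growth = (207.6 − 200) / 200 = 3.8%.
Labor's share = 1 − 0.3 = 0.7.
Physical capital: 0.3 × (-2.7) = -0.81 pp.
Labor input: 0.7 × 3.8 = 2.66 pp.
TFP growth = 3 − 1.85 = 1.15%.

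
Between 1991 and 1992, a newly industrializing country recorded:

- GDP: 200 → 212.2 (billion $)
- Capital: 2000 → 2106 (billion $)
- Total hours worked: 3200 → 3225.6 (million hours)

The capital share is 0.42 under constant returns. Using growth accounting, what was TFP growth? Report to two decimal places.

TFP growth was 3.41%.

GDP growth = (212.2 − 200) / 200 = 6.1%.
Capital growth = (2106 − 2000) / 2000 = 5.3%.
Total hours worked growth = (3225.6 − 3200) / 3200 = 0.8%.
Labor's share = 1 − 0.42 = 0.58.
Capital: 0.42 × 5.3 = 2.226 pp.
Total hours worked: 0.58 × 0.8 = 0.464 pp.
TFP growth = 6.1 − 2.69 = 3.41%.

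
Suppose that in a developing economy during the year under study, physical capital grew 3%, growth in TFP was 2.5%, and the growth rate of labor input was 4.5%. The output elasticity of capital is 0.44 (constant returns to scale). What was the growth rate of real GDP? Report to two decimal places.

6.34%

Labor's share = 1 − 0.44 = 0.56.
Physical capital: 0.44 × 3 = 1.32 pp.
Labor input: 0.56 × 4.5 = 2.52 pp.
Output growth = 2.5 + 3.84 = 6.34%.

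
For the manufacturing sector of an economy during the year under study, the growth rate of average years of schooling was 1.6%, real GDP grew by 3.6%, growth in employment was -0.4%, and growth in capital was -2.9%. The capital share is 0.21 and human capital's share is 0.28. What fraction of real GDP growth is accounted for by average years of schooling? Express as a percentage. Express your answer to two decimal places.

Average years of schooling accounted for 12.44% of growth.

Average years of schooling contributed 0.28 × 1.6 = 0.448 pp.
Share of growth = 0.448 / 3.6 × 100 = 12.4444%.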